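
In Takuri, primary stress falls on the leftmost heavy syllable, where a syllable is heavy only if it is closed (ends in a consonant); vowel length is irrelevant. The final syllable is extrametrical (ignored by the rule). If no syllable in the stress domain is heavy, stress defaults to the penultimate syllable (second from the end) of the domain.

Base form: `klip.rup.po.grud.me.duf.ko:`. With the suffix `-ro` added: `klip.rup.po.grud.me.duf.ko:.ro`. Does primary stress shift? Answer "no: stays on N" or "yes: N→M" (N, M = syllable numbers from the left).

no: stays on 1

Base `klip.rup.po.grud.me.duf.ko:` (7 syllables):
  The final syllable (7, ko:) is extrametrical; the stress domain is syllables 1–6.
  Weights: 1 klip H, 2 rup H, 3 po L, 4 grud H, 5 me L, 6 duf H.
  Heavy syllables in the domain: 1, 2, 4, 6. The leftmost is syllable 1 (klip).
  → primary stress on syllable 1.
Suffixed `klip.rup.po.grud.me.duf.ko:.ro` (8 syllables):
  The final syllable (8, ro) is extrametrical; the stress domain is syllables 1–7.
  Weights: 1 klip H, 2 rup H, 3 po L, 4 grud H, 5 me L, 6 duf H, 7 ko: L.
  Heavy syllables in the domain: 1, 2, 4, 6. The leftmost is syllable 1 (klip).
  → primary stress on syllable 1.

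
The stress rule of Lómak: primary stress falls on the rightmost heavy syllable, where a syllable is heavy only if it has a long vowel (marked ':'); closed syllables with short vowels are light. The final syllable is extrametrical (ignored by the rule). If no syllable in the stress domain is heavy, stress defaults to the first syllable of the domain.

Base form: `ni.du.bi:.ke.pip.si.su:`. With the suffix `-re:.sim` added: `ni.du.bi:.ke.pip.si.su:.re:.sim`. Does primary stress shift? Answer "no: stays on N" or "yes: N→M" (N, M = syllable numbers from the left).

yes: 3→8

Base `ni.du.bi:.ke.pip.si.su:` (7 syllables):
  The final syllable (7, su:) is extrametrical; the stress domain is syllables 1–6.
  Weights: 1 ni L, 2 du L, 3 bi: H, 4 ke L, 5 pip L, 6 si L.
  Heavy syllables in the domain: 3. The rightmost is syllable 3 (bi:).
  → primary stress on syllable 3.
Suffixed `ni.du.bi:.ke.pip.si.su:.re:.sim` (9 syllables):
  The final syllable (9, sim) is extrametrical; the stress domain is syllables 1–8.
  Weights: 1 ni L, 2 du L, 3 bi: H, 4 ke L, 5 pip L, 6 si L, 7 su: H, 8 re: H.
  Heavy syllables in the domain: 3, 7, 8. The rightmost is syllable 8 (re:).
  → primary stress on syllable 8.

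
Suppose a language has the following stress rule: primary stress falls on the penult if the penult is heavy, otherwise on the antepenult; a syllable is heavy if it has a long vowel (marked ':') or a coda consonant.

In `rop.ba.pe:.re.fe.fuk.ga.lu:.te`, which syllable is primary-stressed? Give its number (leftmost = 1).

8

Weights: 7 ga L, 8 lu: H, 9 te L.
The penult (syllable 8, lu:) is heavy, so it takes stress.
Primary stress: syllable 8 → rop.ba.pe:.re.fe.fuk.ga.ˈlu:.te.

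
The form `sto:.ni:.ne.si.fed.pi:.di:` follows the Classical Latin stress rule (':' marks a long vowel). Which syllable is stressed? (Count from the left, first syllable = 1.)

Classical Latin: stress the penult if heavy (long vowel or closed), else the antepenult.
Weights: 5 fed H, 6 pi: H, 7 di: H.
The penult (syllable 6, pi:) is heavy, so it takes stress.
Stress on syllable 6: sto:.ni:.ne.si.fed.ˈpi:.di:.

6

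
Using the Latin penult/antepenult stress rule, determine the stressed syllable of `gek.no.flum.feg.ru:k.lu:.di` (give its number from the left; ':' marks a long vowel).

6

Classical Latin: stress the penult if heavy (long vowel or closed), else the antepenult.
Weights: 5 ru:k H, 6 lu: H, 7 di L.
The penult (syllable 6, lu:) is heavy, so it takes stress.
Stress on syllable 6: gek.no.flum.feg.ru:k.ˈlu:.di.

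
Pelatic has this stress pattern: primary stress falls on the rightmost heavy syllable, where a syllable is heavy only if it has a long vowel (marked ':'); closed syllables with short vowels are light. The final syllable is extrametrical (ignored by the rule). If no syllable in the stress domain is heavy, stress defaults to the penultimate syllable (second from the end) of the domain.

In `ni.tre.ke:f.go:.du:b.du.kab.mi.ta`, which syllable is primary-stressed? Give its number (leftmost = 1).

The final syllable (9, ta) is extrametrical; the stress domain is syllables 1–8.
Weights: 1 ni L, 2 tre L, 3 ke:f H, 4 go: H, 5 du:b H, 6 du L, 7 kab L, 8 mi L.
Heavy syllables in the domain: 3, 4, 5. The rightmost is syllable 5 (du:b).
Primary stress: syllable 5 → ni.tre.ke:f.go:.ˈdu:b.du.kab.mi.ta.

5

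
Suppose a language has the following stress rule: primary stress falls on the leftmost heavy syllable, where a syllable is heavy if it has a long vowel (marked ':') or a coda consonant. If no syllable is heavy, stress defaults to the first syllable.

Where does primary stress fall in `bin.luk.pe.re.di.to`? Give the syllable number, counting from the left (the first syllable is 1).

Weights: 1 bin H, 2 luk H, 3 pe L, 4 re L, 5 di L, 6 to L.
Heavy syllables in the domain: 1, 2. The leftmost is syllable 1 (bin).
Primary stress: syllable 1 → ˈbin.luk.pe.re.di.to.

1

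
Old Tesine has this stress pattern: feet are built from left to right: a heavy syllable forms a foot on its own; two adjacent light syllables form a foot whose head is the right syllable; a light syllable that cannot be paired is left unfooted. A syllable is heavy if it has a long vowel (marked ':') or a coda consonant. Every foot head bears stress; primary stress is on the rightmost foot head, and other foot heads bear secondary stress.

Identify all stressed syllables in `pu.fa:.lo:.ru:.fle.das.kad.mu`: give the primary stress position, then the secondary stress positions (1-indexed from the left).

Weights: 1 pu L, 2 fa: H, 3 lo: H, 4 ru: H, 5 fle L, 6 das H, 7 kad H, 8 mu L.
Parse left to right (heavy = foot alone; LL = one foot; stranded L unfooted): pu (ˈfa:) (ˈlo:) (ˈru:) fle (ˈdas) (ˈkad) mu.
Foot heads: 2, 3, 4, 6, 7.
Primary stress on the rightmost head = syllable 7.
Secondary stress on 2, 3, 4, 6: pu.ˌfa:.ˌlo:.ˌru:.fle.ˌdas.ˈkad.mu.

primary 7, secondary 2, 3, 4, 6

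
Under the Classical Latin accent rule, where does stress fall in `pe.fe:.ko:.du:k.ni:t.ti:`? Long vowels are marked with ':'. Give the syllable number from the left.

Classical Latin: stress the penult if heavy (long vowel or closed), else the antepenult.
Weights: 4 du:k H, 5 ni:t H, 6 ti: H.
The penult (syllable 5, ni:t) is heavy, so it takes stress.
Stress on syllable 5: pe.fe:.ko:.du:k.ˈni:t.ti:.

5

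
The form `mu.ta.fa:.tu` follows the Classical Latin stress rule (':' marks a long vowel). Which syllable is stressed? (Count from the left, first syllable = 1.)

Classical Latin: stress the penult if heavy (long vowel or closed), else the antepenult.
Weights: 2 ta L, 3 fa: H, 4 tu L.
The penult (syllable 3, fa:) is heavy, so it takes stress.
Stress on syllable 3: mu.ta.ˈfa:.tu.

3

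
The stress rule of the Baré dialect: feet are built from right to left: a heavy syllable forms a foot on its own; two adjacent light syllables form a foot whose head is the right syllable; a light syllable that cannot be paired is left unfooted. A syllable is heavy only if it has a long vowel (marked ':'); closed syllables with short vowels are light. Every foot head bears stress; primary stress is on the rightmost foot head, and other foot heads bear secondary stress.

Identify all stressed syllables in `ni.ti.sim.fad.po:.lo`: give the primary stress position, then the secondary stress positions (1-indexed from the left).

Weights: 1 ni L, 2 ti L, 3 sim L, 4 fad L, 5 po: H, 6 lo L.
Parse right to left (heavy = foot alone; LL = one foot; stranded L unfooted): (ni.ˈti) (sim.ˈfad) (ˈpo:) lo.
Foot heads: 2, 4, 5.
Primary stress on the rightmost head = syllable 5.
Secondary stress on 2, 4: ni.ˌti.sim.ˌfad.ˈpo:.lo.

primary 5, secondary 2, 4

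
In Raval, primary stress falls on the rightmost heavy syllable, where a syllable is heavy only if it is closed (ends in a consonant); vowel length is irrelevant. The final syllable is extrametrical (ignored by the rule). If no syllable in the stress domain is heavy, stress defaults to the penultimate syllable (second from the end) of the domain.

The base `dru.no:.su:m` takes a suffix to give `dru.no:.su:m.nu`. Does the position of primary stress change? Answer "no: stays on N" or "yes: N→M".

Base `dru.no:.su:m` (3 syllables):
  The final syllable (3, su:m) is extrametrical; the stress domain is syllables 1–2.
  Weights: 1 dru L, 2 no: L.
  No heavy syllable in the domain; default to the penultimate syllable (second from the end) of the domain = syllable 1.
  → primary stress on syllable 1.
Suffixed `dru.no:.su:m.nu` (4 syllables):
  The final syllable (4, nu) is extrametrical; the stress domain is syllables 1–3.
  Weights: 1 dru L, 2 no: L, 3 su:m H.
  Heavy syllables in the domain: 3. The rightmost is syllable 3 (su:m).
  → primary stress on syllable 3.

yes: 1→3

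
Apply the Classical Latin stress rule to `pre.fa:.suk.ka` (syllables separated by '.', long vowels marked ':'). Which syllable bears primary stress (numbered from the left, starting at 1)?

3

Classical Latin: stress the penult if heavy (long vowel or closed), else the antepenult.
Weights: 2 fa: H, 3 suk H, 4 ka L.
The penult (syllable 3, suk) is heavy, so it takes stress.
Stress on syllable 3: pre.fa:.ˈsuk.ka.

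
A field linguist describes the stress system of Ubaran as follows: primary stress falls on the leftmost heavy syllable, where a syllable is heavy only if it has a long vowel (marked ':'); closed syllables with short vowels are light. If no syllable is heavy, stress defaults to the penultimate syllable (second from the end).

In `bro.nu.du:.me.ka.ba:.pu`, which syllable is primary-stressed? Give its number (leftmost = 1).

3

Weights: 1 bro L, 2 nu L, 3 du: H, 4 me L, 5 ka L, 6 ba: H, 7 pu L.
Heavy syllables in the domain: 3, 6. The leftmost is syllable 3 (du:).
Primary stress: syllable 3 → bro.nu.ˈdu:.me.ka.ba:.pu.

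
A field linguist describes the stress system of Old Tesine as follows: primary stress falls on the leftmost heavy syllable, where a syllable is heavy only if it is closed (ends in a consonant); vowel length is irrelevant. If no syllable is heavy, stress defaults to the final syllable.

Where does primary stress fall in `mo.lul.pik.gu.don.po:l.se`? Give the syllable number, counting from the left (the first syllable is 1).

2

Weights: 1 mo L, 2 lul H, 3 pik H, 4 gu L, 5 don H, 6 po:l H, 7 se L.
Heavy syllables in the domain: 2, 3, 5, 6. The leftmost is syllable 2 (lul).
Primary stress: syllable 2 → mo.ˈlul.pik.gu.don.po:l.se.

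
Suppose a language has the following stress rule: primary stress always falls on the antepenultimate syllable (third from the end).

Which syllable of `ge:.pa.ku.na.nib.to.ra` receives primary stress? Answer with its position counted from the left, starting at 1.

The word has 7 syllables; the antepenultimate syllable (third from the end) is syllable 5 (nib).
Primary stress: syllable 5 → ge:.pa.ku.na.ˈnib.to.ra.

5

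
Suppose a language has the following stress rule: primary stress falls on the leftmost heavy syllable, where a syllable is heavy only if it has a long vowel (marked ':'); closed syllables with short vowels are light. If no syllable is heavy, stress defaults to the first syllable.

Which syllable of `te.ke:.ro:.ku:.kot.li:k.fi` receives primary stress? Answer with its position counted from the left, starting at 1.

Weights: 1 te L, 2 ke: H, 3 ro: H, 4 ku: H, 5 kot L, 6 li:k H, 7 fi L.
Heavy syllables in the domain: 2, 3, 4, 6. The leftmost is syllable 2 (ke:).
Primary stress: syllable 2 → te.ˈke:.ro:.ku:.kot.li:k.fi.

2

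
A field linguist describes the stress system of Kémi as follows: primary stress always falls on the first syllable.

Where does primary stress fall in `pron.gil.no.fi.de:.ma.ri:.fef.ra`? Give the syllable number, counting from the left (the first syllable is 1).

1

The word has 9 syllables; the first syllable is syllable 1 (pron).
Primary stress: syllable 1 → ˈpron.gil.no.fi.de:.ma.ri:.fef.ra.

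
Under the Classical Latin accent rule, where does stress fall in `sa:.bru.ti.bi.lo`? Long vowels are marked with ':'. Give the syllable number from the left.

3

Classical Latin: stress the penult if heavy (long vowel or closed), else the antepenult.
Weights: 3 ti L, 4 bi L, 5 lo L.
The penult (syllable 4, bi) is light, so stress falls on the antepenult (syllable 3, ti).
Stress on syllable 3: sa:.bru.ˈti.bi.lo.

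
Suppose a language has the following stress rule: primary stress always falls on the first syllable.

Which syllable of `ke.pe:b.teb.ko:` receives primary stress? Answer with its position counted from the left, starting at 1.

1

The word has 4 syllables; the first syllable is syllable 1 (ke).
Primary stress: syllable 1 → ˈke.pe:b.teb.ko:.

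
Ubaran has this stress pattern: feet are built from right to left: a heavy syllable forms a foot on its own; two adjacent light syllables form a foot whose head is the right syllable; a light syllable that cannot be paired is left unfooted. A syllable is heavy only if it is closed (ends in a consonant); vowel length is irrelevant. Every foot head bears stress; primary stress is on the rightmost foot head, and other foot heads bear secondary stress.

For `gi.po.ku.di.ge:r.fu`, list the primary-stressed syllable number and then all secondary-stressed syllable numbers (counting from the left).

Weights: 1 gi L, 2 po L, 3 ku L, 4 di L, 5 ge:r H, 6 fu L.
Parse right to left (heavy = foot alone; LL = one foot; stranded L unfooted): (gi.ˈpo) (ku.ˈdi) (ˈge:r) fu.
Foot heads: 2, 4, 5.
Primary stress on the rightmost head = syllable 5.
Secondary stress on 2, 4: gi.ˌpo.ku.ˌdi.ˈge:r.fu.

primary 5, secondary 2, 4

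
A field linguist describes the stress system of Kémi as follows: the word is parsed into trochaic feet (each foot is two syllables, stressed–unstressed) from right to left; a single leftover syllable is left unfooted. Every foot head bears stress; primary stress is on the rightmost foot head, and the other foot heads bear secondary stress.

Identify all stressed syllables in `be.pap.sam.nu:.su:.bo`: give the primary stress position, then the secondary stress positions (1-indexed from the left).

primary 5, secondary 1, 3

Parse right to left into trochaic (ˈσσ) feet: (ˈbe.pap) (ˈsam.nu:) (ˈsu:.bo).
Foot heads (stressed positions): 1, 3, 5.
End Rule Rightmost: primary stress on the rightmost head = syllable 5.
Secondary stress on 1, 3: ˌbe.pap.ˌsam.nu:.ˈsu:.bo.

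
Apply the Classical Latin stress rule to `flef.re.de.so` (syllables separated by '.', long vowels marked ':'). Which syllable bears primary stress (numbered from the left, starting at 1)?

2

Classical Latin: stress the penult if heavy (long vowel or closed), else the antepenult.
Weights: 2 re L, 3 de L, 4 so L.
The penult (syllable 3, de) is light, so stress falls on the antepenult (syllable 2, re).
Stress on syllable 2: flef.ˈre.de.so.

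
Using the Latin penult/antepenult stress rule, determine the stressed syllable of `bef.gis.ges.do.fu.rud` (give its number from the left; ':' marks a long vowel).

4

Classical Latin: stress the penult if heavy (long vowel or closed), else the antepenult.
Weights: 4 do L, 5 fu L, 6 rud H.
The penult (syllable 5, fu) is light, so stress falls on the antepenult (syllable 4, do).
Stress on syllable 4: bef.gis.ges.ˈdo.fu.rud.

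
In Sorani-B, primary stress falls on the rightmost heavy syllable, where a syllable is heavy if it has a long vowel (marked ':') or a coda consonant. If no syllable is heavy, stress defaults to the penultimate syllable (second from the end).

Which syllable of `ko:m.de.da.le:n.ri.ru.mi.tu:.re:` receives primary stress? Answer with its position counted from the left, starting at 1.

Weights: 1 ko:m H, 2 de L, 3 da L, 4 le:n H, 5 ri L, 6 ru L, 7 mi L, 8 tu: H, 9 re: H.
Heavy syllables in the domain: 1, 4, 8, 9. The rightmost is syllable 9 (re:).
Primary stress: syllable 9 → ko:m.de.da.le:n.ri.ru.mi.tu:.ˈre:.

9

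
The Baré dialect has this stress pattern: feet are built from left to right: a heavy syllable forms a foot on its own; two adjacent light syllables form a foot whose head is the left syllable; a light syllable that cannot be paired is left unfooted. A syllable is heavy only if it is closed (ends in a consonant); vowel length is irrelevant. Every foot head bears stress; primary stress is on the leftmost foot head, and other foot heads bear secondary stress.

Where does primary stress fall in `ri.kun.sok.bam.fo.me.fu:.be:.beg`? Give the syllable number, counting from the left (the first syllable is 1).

2

Weights: 1 ri L, 2 kun H, 3 sok H, 4 bam H, 5 fo L, 6 me L, 7 fu: L, 8 be: L, 9 beg H.
Parse left to right (heavy = foot alone; LL = one foot; stranded L unfooted): ri (ˈkun) (ˈsok) (ˈbam) (ˈfo.me) (ˈfu:.be:) (ˈbeg).
Foot heads: 2, 3, 4, 5, 7, 9.
Primary stress on the leftmost head = syllable 2.
Primary stress: syllable 2 → ri.ˈkun.sok.bam.fo.me.fu:.be:.beg.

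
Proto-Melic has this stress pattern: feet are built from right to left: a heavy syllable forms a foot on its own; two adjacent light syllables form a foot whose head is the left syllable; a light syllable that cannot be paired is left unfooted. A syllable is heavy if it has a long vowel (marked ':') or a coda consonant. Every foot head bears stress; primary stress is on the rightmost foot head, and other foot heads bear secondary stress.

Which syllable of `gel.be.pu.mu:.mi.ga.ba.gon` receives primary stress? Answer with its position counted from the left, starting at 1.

Weights: 1 gel H, 2 be L, 3 pu L, 4 mu: H, 5 mi L, 6 ga L, 7 ba L, 8 gon H.
Parse right to left (heavy = foot alone; LL = one foot; stranded L unfooted): (ˈgel) (ˈbe.pu) (ˈmu:) mi (ˈga.ba) (ˈgon).
Foot heads: 1, 2, 4, 6, 8.
Primary stress on the rightmost head = syllable 8.
Primary stress: syllable 8 → gel.be.pu.mu:.mi.ga.ba.ˈgon.

8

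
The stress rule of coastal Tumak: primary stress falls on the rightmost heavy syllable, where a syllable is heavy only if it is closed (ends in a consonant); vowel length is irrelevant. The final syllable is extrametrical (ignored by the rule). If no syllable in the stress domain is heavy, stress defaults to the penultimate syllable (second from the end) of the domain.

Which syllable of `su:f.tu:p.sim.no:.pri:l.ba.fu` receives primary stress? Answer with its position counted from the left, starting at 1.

The final syllable (7, fu) is extrametrical; the stress domain is syllables 1–6.
Weights: 1 su:f H, 2 tu:p H, 3 sim H, 4 no: L, 5 pri:l H, 6 ba L.
Heavy syllables in the domain: 1, 2, 3, 5. The rightmost is syllable 5 (pri:l).
Primary stress: syllable 5 → su:f.tu:p.sim.no:.ˈpri:l.ba.fu.

5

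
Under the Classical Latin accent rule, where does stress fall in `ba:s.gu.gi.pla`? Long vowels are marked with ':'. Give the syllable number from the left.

2

Classical Latin: stress the penult if heavy (long vowel or closed), else the antepenult.
Weights: 2 gu L, 3 gi L, 4 pla L.
The penult (syllable 3, gi) is light, so stress falls on the antepenult (syllable 2, gu).
Stress on syllable 2: ba:s.ˈgu.gi.pla.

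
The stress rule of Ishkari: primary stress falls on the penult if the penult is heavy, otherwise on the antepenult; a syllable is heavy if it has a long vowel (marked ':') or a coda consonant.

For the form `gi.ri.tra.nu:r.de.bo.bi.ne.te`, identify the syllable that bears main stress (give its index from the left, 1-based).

7

Weights: 7 bi L, 8 ne L, 9 te L.
The penult (syllable 8, ne) is light, so stress falls on the antepenult (syllable 7, bi).
Primary stress: syllable 7 → gi.ri.tra.nu:r.de.bo.ˈbi.ne.te.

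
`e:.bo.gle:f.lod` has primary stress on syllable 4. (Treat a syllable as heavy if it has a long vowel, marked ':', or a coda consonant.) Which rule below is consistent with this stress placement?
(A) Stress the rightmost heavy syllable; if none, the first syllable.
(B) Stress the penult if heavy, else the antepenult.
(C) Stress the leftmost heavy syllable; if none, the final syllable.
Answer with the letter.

A

Rule A → syllable 4 ✓.
Rule B → syllable 3 (observed: 4).
Rule C → syllable 1 (observed: 4).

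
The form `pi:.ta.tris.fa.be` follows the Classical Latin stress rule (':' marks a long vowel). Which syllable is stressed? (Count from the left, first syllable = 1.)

3

Classical Latin: stress the penult if heavy (long vowel or closed), else the antepenult.
Weights: 3 tris H, 4 fa L, 5 be L.
The penult (syllable 4, fa) is light, so stress falls on the antepenult (syllable 3, tris).
Stress on syllable 3: pi:.ta.ˈtris.fa.be.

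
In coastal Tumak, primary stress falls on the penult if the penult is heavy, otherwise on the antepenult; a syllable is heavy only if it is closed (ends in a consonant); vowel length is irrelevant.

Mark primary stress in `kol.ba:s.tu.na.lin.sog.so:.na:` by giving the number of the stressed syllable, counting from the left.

Weights: 6 sog H, 7 so: L, 8 na: L.
The penult (syllable 7, so:) is light, so stress falls on the antepenult (syllable 6, sog).
Primary stress: syllable 6 → kol.ba:s.tu.na.lin.ˈsog.so:.na:.

6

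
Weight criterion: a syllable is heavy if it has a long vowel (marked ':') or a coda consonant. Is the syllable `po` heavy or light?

light

`po`: short vowel, open (no coda). Short vowel, open → light.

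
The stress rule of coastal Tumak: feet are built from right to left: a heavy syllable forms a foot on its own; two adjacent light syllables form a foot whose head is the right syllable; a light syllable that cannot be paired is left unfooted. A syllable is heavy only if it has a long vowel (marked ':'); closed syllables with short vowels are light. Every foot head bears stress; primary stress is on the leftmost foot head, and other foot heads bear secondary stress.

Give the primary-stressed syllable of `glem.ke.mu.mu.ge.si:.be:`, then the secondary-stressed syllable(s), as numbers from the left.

primary 3, secondary 5, 6, 7

Weights: 1 glem L, 2 ke L, 3 mu L, 4 mu L, 5 ge L, 6 si: H, 7 be: H.
Parse right to left (heavy = foot alone; LL = one foot; stranded L unfooted): glem (ke.ˈmu) (mu.ˈge) (ˈsi:) (ˈbe:).
Foot heads: 3, 5, 6, 7.
Primary stress on the leftmost head = syllable 3.
Secondary stress on 5, 6, 7: glem.ke.ˈmu.mu.ˌge.ˌsi:.ˌbe:.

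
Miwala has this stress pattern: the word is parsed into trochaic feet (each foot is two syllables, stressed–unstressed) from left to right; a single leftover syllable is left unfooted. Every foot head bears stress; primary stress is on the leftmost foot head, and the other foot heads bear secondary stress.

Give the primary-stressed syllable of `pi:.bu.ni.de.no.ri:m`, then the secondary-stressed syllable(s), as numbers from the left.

Parse left to right into trochaic (ˈσσ) feet: (ˈpi:.bu) (ˈni.de) (ˈno.ri:m).
Foot heads (stressed positions): 1, 3, 5.
End Rule Leftmost: primary stress on the leftmost head = syllable 1.
Secondary stress on 3, 5: ˈpi:.bu.ˌni.de.ˌno.ri:m.

primary 1, secondary 3, 5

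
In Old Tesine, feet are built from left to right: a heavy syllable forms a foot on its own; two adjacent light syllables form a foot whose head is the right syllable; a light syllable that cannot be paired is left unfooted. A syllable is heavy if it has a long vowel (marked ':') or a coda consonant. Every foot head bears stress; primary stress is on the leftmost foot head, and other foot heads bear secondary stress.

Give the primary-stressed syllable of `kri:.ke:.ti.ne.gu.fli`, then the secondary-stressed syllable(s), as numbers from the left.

primary 1, secondary 2, 4, 6

Weights: 1 kri: H, 2 ke: H, 3 ti L, 4 ne L, 5 gu L, 6 fli L.
Parse left to right (heavy = foot alone; LL = one foot; stranded L unfooted): (ˈkri:) (ˈke:) (ti.ˈne) (gu.ˈfli).
Foot heads: 1, 2, 4, 6.
Primary stress on the leftmost head = syllable 1.
Secondary stress on 2, 4, 6: ˈkri:.ˌke:.ti.ˌne.gu.ˌfli.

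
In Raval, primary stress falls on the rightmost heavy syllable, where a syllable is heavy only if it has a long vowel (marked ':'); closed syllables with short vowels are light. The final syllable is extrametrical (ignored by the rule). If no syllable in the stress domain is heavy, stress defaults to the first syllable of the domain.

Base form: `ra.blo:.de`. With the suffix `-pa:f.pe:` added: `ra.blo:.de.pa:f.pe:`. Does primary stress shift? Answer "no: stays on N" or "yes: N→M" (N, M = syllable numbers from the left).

yes: 2→4

Base `ra.blo:.de` (3 syllables):
  The final syllable (3, de) is extrametrical; the stress domain is syllables 1–2.
  Weights: 1 ra L, 2 blo: H.
  Heavy syllables in the domain: 2. The rightmost is syllable 2 (blo:).
  → primary stress on syllable 2.
Suffixed `ra.blo:.de.pa:f.pe:` (5 syllables):
  The final syllable (5, pe:) is extrametrical; the stress domain is syllables 1–4.
  Weights: 1 ra L, 2 blo: H, 3 de L, 4 pa:f H.
  Heavy syllables in the domain: 2, 4. The rightmost is syllable 4 (pa:f).
  → primary stress on syllable 4.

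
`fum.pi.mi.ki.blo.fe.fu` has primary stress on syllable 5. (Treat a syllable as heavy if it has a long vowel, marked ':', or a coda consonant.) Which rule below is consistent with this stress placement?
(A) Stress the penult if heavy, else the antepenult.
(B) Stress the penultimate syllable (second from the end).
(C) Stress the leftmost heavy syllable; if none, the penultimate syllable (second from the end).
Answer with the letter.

A

Rule A → syllable 5 ✓.
Rule B → syllable 6 (observed: 5).
Rule C → syllable 1 (observed: 5).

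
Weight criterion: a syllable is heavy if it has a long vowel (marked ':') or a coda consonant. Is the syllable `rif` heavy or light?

`rif`: short vowel, closed (coda /f/). Closed → heavy.

heavy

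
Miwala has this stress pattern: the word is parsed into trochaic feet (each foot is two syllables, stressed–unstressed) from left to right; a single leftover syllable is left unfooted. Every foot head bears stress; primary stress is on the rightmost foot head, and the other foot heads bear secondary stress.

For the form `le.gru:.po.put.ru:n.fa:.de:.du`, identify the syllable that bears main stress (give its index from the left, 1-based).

7

Parse left to right into trochaic (ˈσσ) feet: (ˈle.gru:) (ˈpo.put) (ˈru:n.fa:) (ˈde:.du).
Foot heads (stressed positions): 1, 3, 5, 7.
End Rule Rightmost: primary stress on the rightmost head = syllable 7.
Primary stress: syllable 7 → le.gru:.po.put.ru:n.fa:.ˈde:.du.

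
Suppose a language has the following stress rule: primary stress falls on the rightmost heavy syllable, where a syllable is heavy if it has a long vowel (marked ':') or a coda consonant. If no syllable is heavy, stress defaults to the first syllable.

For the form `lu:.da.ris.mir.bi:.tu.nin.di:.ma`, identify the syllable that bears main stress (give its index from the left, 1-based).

Weights: 1 lu: H, 2 da L, 3 ris H, 4 mir H, 5 bi: H, 6 tu L, 7 nin H, 8 di: H, 9 ma L.
Heavy syllables in the domain: 1, 3, 4, 5, 7, 8. The rightmost is syllable 8 (di:).
Primary stress: syllable 8 → lu:.da.ris.mir.bi:.tu.nin.ˈdi:.ma.

8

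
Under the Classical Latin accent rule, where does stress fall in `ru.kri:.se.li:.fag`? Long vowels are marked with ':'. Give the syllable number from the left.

Classical Latin: stress the penult if heavy (long vowel or closed), else the antepenult.
Weights: 3 se L, 4 li: H, 5 fag H.
The penult (syllable 4, li:) is heavy, so it takes stress.
Stress on syllable 4: ru.kri:.se.ˈli:.fag.

4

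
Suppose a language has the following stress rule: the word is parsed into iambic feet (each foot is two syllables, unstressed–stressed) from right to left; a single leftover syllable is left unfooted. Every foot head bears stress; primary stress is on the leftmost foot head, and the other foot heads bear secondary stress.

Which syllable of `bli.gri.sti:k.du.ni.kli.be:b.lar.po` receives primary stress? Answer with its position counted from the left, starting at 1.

Parse right to left into iambic (σˈσ) feet: bli (gri.ˈsti:k) (du.ˈni) (kli.ˈbe:b) (lar.ˈpo). Syllable 1 is left unfooted.
Foot heads (stressed positions): 3, 5, 7, 9.
End Rule Leftmost: primary stress on the leftmost head = syllable 3.
Primary stress: syllable 3 → bli.gri.ˈsti:k.du.ni.kli.be:b.lar.po.

3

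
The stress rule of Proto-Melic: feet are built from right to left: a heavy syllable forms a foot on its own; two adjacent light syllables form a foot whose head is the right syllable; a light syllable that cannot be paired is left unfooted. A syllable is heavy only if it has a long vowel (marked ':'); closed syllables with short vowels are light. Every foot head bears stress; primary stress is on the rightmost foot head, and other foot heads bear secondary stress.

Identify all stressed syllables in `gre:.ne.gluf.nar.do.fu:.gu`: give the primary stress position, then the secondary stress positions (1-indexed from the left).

primary 6, secondary 1, 3, 5

Weights: 1 gre: H, 2 ne L, 3 gluf L, 4 nar L, 5 do L, 6 fu: H, 7 gu L.
Parse right to left (heavy = foot alone; LL = one foot; stranded L unfooted): (ˈgre:) (ne.ˈgluf) (nar.ˈdo) (ˈfu:) gu.
Foot heads: 1, 3, 5, 6.
Primary stress on the rightmost head = syllable 6.
Secondary stress on 1, 3, 5: ˌgre:.ne.ˌgluf.nar.ˌdo.ˈfu:.gu.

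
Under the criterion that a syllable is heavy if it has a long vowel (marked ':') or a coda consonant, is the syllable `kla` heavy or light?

`kla`: short vowel, open (no coda). Short vowel, open → light.

light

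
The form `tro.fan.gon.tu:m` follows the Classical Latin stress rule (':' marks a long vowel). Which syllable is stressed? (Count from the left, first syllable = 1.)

3

Classical Latin: stress the penult if heavy (long vowel or closed), else the antepenult.
Weights: 2 fan H, 3 gon H, 4 tu:m H.
The penult (syllable 3, gon) is heavy, so it takes stress.
Stress on syllable 3: tro.fan.ˈgon.tu:m.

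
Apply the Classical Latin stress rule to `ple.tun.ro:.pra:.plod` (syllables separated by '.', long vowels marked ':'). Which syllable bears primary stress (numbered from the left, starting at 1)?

Classical Latin: stress the penult if heavy (long vowel or closed), else the antepenult.
Weights: 3 ro: H, 4 pra: H, 5 plod H.
The penult (syllable 4, pra:) is heavy, so it takes stress.
Stress on syllable 4: ple.tun.ro:.ˈpra:.plod.

4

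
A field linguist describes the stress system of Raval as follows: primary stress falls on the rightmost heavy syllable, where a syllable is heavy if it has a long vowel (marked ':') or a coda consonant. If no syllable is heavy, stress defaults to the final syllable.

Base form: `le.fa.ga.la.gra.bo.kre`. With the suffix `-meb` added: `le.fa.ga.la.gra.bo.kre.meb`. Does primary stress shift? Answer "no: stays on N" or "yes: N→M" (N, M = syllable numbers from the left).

yes: 7→8

Base `le.fa.ga.la.gra.bo.kre` (7 syllables):
  Weights: 1 le L, 2 fa L, 3 ga L, 4 la L, 5 gra L, 6 bo L, 7 kre L.
  No heavy syllable in the domain; default to the final syllable = syllable 7.
  → primary stress on syllable 7.
Suffixed `le.fa.ga.la.gra.bo.kre.meb` (8 syllables):
  Weights: 1 le L, 2 fa L, 3 ga L, 4 la L, 5 gra L, 6 bo L, 7 kre L, 8 meb H.
  Heavy syllables in the domain: 8. The rightmost is syllable 8 (meb).
  → primary stress on syllable 8.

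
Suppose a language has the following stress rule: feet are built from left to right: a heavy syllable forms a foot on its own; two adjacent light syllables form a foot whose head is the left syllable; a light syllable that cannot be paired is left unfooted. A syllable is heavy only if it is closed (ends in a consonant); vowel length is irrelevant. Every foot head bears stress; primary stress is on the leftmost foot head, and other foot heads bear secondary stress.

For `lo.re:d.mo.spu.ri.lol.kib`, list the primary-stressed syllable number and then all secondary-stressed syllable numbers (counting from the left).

Weights: 1 lo L, 2 re:d H, 3 mo L, 4 spu L, 5 ri L, 6 lol H, 7 kib H.
Parse left to right (heavy = foot alone; LL = one foot; stranded L unfooted): lo (ˈre:d) (ˈmo.spu) ri (ˈlol) (ˈkib).
Foot heads: 2, 3, 6, 7.
Primary stress on the leftmost head = syllable 2.
Secondary stress on 3, 6, 7: lo.ˈre:d.ˌmo.spu.ri.ˌlol.ˌkib.

primary 2, secondary 3, 6, 7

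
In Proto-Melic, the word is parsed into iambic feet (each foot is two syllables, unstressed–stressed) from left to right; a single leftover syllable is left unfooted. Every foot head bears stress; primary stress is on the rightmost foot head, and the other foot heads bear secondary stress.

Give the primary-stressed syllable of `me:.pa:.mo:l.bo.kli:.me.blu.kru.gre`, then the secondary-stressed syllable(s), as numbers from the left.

Parse left to right into iambic (σˈσ) feet: (me:.ˈpa:) (mo:l.ˈbo) (kli:.ˈme) (blu.ˈkru) gre. Syllable 9 is left unfooted.
Foot heads (stressed positions): 2, 4, 6, 8.
End Rule Rightmost: primary stress on the rightmost head = syllable 8.
Secondary stress on 2, 4, 6: me:.ˌpa:.mo:l.ˌbo.kli:.ˌme.blu.ˈkru.gre.

primary 8, secondary 2, 4, 6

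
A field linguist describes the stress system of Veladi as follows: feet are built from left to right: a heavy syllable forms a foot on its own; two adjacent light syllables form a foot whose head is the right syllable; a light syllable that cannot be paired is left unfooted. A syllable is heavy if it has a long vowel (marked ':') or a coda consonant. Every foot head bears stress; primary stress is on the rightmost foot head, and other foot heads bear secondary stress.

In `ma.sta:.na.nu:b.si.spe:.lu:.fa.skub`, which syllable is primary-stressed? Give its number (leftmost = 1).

9

Weights: 1 ma L, 2 sta: H, 3 na L, 4 nu:b H, 5 si L, 6 spe: H, 7 lu: H, 8 fa L, 9 skub H.
Parse left to right (heavy = foot alone; LL = one foot; stranded L unfooted): ma (ˈsta:) na (ˈnu:b) si (ˈspe:) (ˈlu:) fa (ˈskub).
Foot heads: 2, 4, 6, 7, 9.
Primary stress on the rightmost head = syllable 9.
Primary stress: syllable 9 → ma.sta:.na.nu:b.si.spe:.lu:.fa.ˈskub.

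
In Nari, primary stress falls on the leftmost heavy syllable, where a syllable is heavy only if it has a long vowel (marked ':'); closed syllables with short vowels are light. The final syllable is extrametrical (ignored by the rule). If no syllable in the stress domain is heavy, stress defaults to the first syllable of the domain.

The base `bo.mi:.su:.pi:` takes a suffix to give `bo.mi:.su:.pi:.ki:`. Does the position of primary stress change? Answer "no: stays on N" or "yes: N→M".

no: stays on 2

Base `bo.mi:.su:.pi:` (4 syllables):
  The final syllable (4, pi:) is extrametrical; the stress domain is syllables 1–3.
  Weights: 1 bo L, 2 mi: H, 3 su: H.
  Heavy syllables in the domain: 2, 3. The leftmost is syllable 2 (mi:).
  → primary stress on syllable 2.
Suffixed `bo.mi:.su:.pi:.ki:` (5 syllables):
  The final syllable (5, ki:) is extrametrical; the stress domain is syllables 1–4.
  Weights: 1 bo L, 2 mi: H, 3 su: H, 4 pi: H.
  Heavy syllables in the domain: 2, 3, 4. The leftmost is syllable 2 (mi:).
  → primary stress on syllable 2.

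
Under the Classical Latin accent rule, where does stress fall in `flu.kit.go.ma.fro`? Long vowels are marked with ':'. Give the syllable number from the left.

3

Classical Latin: stress the penult if heavy (long vowel or closed), else the antepenult.
Weights: 3 go L, 4 ma L, 5 fro L.
The penult (syllable 4, ma) is light, so stress falls on the antepenult (syllable 3, go).
Stress on syllable 3: flu.kit.ˈgo.ma.fro.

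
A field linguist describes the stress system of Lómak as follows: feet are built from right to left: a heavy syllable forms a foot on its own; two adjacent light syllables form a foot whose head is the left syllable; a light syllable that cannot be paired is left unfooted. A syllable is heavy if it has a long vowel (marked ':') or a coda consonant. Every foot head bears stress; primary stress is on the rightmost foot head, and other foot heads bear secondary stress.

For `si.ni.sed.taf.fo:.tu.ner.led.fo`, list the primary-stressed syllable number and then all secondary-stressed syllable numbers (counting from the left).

primary 8, secondary 1, 3, 4, 5, 7

Weights: 1 si L, 2 ni L, 3 sed H, 4 taf H, 5 fo: H, 6 tu L, 7 ner H, 8 led H, 9 fo L.
Parse right to left (heavy = foot alone; LL = one foot; stranded L unfooted): (ˈsi.ni) (ˈsed) (ˈtaf) (ˈfo:) tu (ˈner) (ˈled) fo.
Foot heads: 1, 3, 4, 5, 7, 8.
Primary stress on the rightmost head = syllable 8.
Secondary stress on 1, 3, 4, 5, 7: ˌsi.ni.ˌsed.ˌtaf.ˌfo:.tu.ˌner.ˈled.fo.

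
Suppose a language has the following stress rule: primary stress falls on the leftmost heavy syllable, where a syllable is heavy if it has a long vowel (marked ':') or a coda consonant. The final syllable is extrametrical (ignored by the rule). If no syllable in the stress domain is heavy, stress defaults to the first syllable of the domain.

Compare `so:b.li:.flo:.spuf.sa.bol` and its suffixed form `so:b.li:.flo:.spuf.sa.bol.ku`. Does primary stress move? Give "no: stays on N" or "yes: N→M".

no: stays on 1

Base `so:b.li:.flo:.spuf.sa.bol` (6 syllables):
  The final syllable (6, bol) is extrametrical; the stress domain is syllables 1–5.
  Weights: 1 so:b H, 2 li: H, 3 flo: H, 4 spuf H, 5 sa L.
  Heavy syllables in the domain: 1, 2, 3, 4. The leftmost is syllable 1 (so:b).
  → primary stress on syllable 1.
Suffixed `so:b.li:.flo:.spuf.sa.bol.ku` (7 syllables):
  The final syllable (7, ku) is extrametrical; the stress domain is syllables 1–6.
  Weights: 1 so:b H, 2 li: H, 3 flo: H, 4 spuf H, 5 sa L, 6 bol H.
  Heavy syllables in the domain: 1, 2, 3, 4, 6. The leftmost is syllable 1 (so:b).
  → primary stress on syllable 1.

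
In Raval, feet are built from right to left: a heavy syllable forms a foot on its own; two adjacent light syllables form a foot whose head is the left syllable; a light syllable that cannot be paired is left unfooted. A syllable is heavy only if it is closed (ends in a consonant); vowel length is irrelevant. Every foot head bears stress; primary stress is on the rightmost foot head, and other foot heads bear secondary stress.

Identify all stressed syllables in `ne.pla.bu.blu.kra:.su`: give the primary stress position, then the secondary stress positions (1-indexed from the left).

Weights: 1 ne L, 2 pla L, 3 bu L, 4 blu L, 5 kra: L, 6 su L.
Parse right to left (heavy = foot alone; LL = one foot; stranded L unfooted): (ˈne.pla) (ˈbu.blu) (ˈkra:.su).
Foot heads: 1, 3, 5.
Primary stress on the rightmost head = syllable 5.
Secondary stress on 1, 3: ˌne.pla.ˌbu.blu.ˈkra:.su.

primary 5, secondary 1, 3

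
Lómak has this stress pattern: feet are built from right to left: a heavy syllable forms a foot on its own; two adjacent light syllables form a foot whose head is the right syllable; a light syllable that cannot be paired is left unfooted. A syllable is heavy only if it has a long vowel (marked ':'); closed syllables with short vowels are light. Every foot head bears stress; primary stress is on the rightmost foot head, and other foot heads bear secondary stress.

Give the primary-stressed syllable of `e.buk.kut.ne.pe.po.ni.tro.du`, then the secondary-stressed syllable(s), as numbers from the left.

primary 9, secondary 3, 5, 7

Weights: 1 e L, 2 buk L, 3 kut L, 4 ne L, 5 pe L, 6 po L, 7 ni L, 8 tro L, 9 du L.
Parse right to left (heavy = foot alone; LL = one foot; stranded L unfooted): e (buk.ˈkut) (ne.ˈpe) (po.ˈni) (tro.ˈdu).
Foot heads: 3, 5, 7, 9.
Primary stress on the rightmost head = syllable 9.
Secondary stress on 3, 5, 7: e.buk.ˌkut.ne.ˌpe.po.ˌni.tro.ˈdu.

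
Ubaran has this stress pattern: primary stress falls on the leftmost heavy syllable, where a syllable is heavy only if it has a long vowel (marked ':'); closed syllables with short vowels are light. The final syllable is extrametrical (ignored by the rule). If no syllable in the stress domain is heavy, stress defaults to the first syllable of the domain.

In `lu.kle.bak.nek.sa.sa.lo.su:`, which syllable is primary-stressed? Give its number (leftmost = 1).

1

The final syllable (8, su:) is extrametrical; the stress domain is syllables 1–7.
Weights: 1 lu L, 2 kle L, 3 bak L, 4 nek L, 5 sa L, 6 sa L, 7 lo L.
No heavy syllable in the domain; default to the first syllable of the domain = syllable 1.
Primary stress: syllable 1 → ˈlu.kle.bak.nek.sa.sa.lo.su:.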